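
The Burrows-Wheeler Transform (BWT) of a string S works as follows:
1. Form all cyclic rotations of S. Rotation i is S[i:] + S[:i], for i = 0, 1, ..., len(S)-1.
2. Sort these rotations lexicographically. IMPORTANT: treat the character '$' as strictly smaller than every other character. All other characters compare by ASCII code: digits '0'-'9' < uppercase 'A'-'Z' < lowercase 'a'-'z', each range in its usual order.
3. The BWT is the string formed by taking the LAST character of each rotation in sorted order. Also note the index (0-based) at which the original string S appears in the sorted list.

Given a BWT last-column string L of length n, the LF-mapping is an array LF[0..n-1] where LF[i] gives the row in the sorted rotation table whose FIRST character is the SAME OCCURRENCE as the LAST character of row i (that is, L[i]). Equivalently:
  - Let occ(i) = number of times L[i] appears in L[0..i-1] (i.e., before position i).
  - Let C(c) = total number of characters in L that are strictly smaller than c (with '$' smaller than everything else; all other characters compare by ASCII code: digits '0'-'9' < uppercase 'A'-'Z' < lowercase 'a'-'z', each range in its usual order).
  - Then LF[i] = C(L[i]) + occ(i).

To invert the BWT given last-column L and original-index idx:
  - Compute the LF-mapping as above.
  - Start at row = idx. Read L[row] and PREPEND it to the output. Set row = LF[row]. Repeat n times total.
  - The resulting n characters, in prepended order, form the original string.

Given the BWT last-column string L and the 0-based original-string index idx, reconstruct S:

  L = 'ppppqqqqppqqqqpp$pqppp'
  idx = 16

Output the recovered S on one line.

LF mapping: 1 2 3 4 13 14 15 16 5 6 17 18 19 20 7 8 0 9 21 10 11 12
Walk LF starting at row 16, prepending L[row]:
  step 1: row=16, L[16]='$', prepend. Next row=LF[16]=0
  step 2: row=0, L[0]='p', prepend. Next row=LF[0]=1
  step 3: row=1, L[1]='p', prepend. Next row=LF[1]=2
  step 4: row=2, L[2]='p', prepend. Next row=LF[2]=3
  step 5: row=3, L[3]='p', prepend. Next row=LF[3]=4
  step 6: row=4, L[4]='q', prepend. Next row=LF[4]=13
  step 7: row=13, L[13]='q', prepend. Next row=LF[13]=20
  step 8: row=20, L[20]='p', prepend. Next row=LF[20]=11
  step 9: row=11, L[11]='q', prepend. Next row=LF[11]=18
  step 10: row=18, L[18]='q', prepend. Next row=LF[18]=21
  step 11: row=21, L[21]='p', prepend. Next row=LF[21]=12
  step 12: row=12, L[12]='q', prepend. Next row=LF[12]=19
  step 13: row=19, L[19]='p', prepend. Next row=LF[19]=10
  step 14: row=10, L[10]='q', prepend. Next row=LF[10]=17
  step 15: row=17, L[17]='p', prepend. Next row=LF[17]=9
  step 16: row=9, L[9]='p', prepend. Next row=LF[9]=6
  step 17: row=6, L[6]='q', prepend. Next row=LF[6]=15
  step 18: row=15, L[15]='p', prepend. Next row=LF[15]=8
  step 19: row=8, L[8]='p', prepend. Next row=LF[8]=5
  step 20: row=5, L[5]='q', prepend. Next row=LF[5]=14
  step 21: row=14, L[14]='p', prepend. Next row=LF[14]=7
  step 22: row=7, L[7]='q', prepend. Next row=LF[7]=16
Reversed output: qpqppqppqpqpqqpqqpppp$

Answer: qpqppqppqpqpqqpqqpppp$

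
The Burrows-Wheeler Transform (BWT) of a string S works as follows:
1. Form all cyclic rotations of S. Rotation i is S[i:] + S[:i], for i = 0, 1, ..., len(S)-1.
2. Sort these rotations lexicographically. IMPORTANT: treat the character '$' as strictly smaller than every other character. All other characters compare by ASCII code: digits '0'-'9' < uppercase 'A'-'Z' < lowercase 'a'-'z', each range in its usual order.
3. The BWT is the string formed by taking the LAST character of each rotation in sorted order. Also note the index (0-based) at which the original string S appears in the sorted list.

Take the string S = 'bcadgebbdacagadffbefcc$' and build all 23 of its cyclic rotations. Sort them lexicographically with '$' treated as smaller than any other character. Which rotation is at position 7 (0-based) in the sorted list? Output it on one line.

Answer: bdacagadffbefcc$bcadgeb

Derivation:
All 23 rotations (rotation i = S[i:]+S[:i]):
  rot[0] = bcadgebbdacagadffbefcc$
  rot[1] = cadgebbdacagadffbefcc$b
  rot[2] = adgebbdacagadffbefcc$bc
  rot[3] = dgebbdacagadffbefcc$bca
  rot[4] = gebbdacagadffbefcc$bcad
  rot[5] = ebbdacagadffbefcc$bcadg
  rot[6] = bbdacagadffbefcc$bcadge
  rot[7] = bdacagadffbefcc$bcadgeb
  rot[8] = dacagadffbefcc$bcadgebb
  rot[9] = acagadffbefcc$bcadgebbd
  rot[10] = cagadffbefcc$bcadgebbda
  rot[11] = agadffbefcc$bcadgebbdac
  rot[12] = gadffbefcc$bcadgebbdaca
  rot[13] = adffbefcc$bcadgebbdacag
  rot[14] = dffbefcc$bcadgebbdacaga
  rot[15] = ffbefcc$bcadgebbdacagad
  rot[16] = fbefcc$bcadgebbdacagadf
  rot[17] = befcc$bcadgebbdacagadff
  rot[18] = efcc$bcadgebbdacagadffb
  rot[19] = fcc$bcadgebbdacagadffbe
  rot[20] = cc$bcadgebbdacagadffbef
  rot[21] = c$bcadgebbdacagadffbefc
  rot[22] = $bcadgebbdacagadffbefcc
Sorted (with $ < everything):
  sorted[0] = $bcadgebbdacagadffbefcc
  sorted[1] = acagadffbefcc$bcadgebbd
  sorted[2] = adffbefcc$bcadgebbdacag
  sorted[3] = adgebbdacagadffbefcc$bc
  sorted[4] = agadffbefcc$bcadgebbdac
  sorted[5] = bbdacagadffbefcc$bcadge
  sorted[6] = bcadgebbdacagadffbefcc$
  sorted[7] = bdacagadffbefcc$bcadgeb
  sorted[8] = befcc$bcadgebbdacagadff
  sorted[9] = c$bcadgebbdacagadffbefc
  sorted[10] = cadgebbdacagadffbefcc$b
  sorted[11] = cagadffbefcc$bcadgebbda
  sorted[12] = cc$bcadgebbdacagadffbef
  sorted[13] = dacagadffbefcc$bcadgebb
  sorted[14] = dffbefcc$bcadgebbdacaga
  sorted[15] = dgebbdacagadffbefcc$bca
  sorted[16] = ebbdacagadffbefcc$bcadg
  sorted[17] = efcc$bcadgebbdacagadffb
  sorted[18] = fbefcc$bcadgebbdacagadf
  sorted[19] = fcc$bcadgebbdacagadffbe
  sorted[20] = ffbefcc$bcadgebbdacagad
  sorted[21] = gadffbefcc$bcadgebbdaca
  sorted[22] = gebbdacagadffbefcc$bcad
sorted[7] = bdacagadffbefcc$bcadgeb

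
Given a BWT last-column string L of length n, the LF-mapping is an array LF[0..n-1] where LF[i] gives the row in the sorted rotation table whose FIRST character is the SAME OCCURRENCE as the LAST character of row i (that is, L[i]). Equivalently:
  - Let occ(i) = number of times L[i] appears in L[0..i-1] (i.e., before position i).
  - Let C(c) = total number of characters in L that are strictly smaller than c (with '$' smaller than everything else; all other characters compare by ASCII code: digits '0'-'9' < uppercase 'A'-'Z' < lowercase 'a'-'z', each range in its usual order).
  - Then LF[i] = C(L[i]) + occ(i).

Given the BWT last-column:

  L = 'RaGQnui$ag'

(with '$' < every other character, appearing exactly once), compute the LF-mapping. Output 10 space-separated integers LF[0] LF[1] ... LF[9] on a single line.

Answer: 3 4 1 2 8 9 7 0 5 6

Derivation:
Char counts: '$':1, 'G':1, 'Q':1, 'R':1, 'a':2, 'g':1, 'i':1, 'n':1, 'u':1
C (first-col start): C('$')=0, C('G')=1, C('Q')=2, C('R')=3, C('a')=4, C('g')=6, C('i')=7, C('n')=8, C('u')=9
L[0]='R': occ=0, LF[0]=C('R')+0=3+0=3
L[1]='a': occ=0, LF[1]=C('a')+0=4+0=4
L[2]='G': occ=0, LF[2]=C('G')+0=1+0=1
L[3]='Q': occ=0, LF[3]=C('Q')+0=2+0=2
L[4]='n': occ=0, LF[4]=C('n')+0=8+0=8
L[5]='u': occ=0, LF[5]=C('u')+0=9+0=9
L[6]='i': occ=0, LF[6]=C('i')+0=7+0=7
L[7]='$': occ=0, LF[7]=C('$')+0=0+0=0
L[8]='a': occ=1, LF[8]=C('a')+1=4+1=5
L[9]='g': occ=0, LF[9]=C('g')+0=6+0=6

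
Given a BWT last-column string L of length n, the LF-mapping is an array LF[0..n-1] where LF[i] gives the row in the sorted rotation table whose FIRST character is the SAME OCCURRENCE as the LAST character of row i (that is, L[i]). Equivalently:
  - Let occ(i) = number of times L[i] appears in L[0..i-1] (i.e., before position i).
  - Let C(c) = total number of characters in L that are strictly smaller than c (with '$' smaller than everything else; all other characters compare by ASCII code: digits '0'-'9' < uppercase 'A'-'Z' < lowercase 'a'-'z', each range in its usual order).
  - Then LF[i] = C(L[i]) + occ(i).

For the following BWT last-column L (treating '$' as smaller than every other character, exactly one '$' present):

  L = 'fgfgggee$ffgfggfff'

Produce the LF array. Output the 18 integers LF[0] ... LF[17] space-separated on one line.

Char counts: '$':1, 'e':2, 'f':8, 'g':7
C (first-col start): C('$')=0, C('e')=1, C('f')=3, C('g')=11
L[0]='f': occ=0, LF[0]=C('f')+0=3+0=3
L[1]='g': occ=0, LF[1]=C('g')+0=11+0=11
L[2]='f': occ=1, LF[2]=C('f')+1=3+1=4
L[3]='g': occ=1, LF[3]=C('g')+1=11+1=12
L[4]='g': occ=2, LF[4]=C('g')+2=11+2=13
L[5]='g': occ=3, LF[5]=C('g')+3=11+3=14
L[6]='e': occ=0, LF[6]=C('e')+0=1+0=1
L[7]='e': occ=1, LF[7]=C('e')+1=1+1=2
L[8]='$': occ=0, LF[8]=C('$')+0=0+0=0
L[9]='f': occ=2, LF[9]=C('f')+2=3+2=5
L[10]='f': occ=3, LF[10]=C('f')+3=3+3=6
L[11]='g': occ=4, LF[11]=C('g')+4=11+4=15
L[12]='f': occ=4, LF[12]=C('f')+4=3+4=7
L[13]='g': occ=5, LF[13]=C('g')+5=11+5=16
L[14]='g': occ=6, LF[14]=C('g')+6=11+6=17
L[15]='f': occ=5, LF[15]=C('f')+5=3+5=8
L[16]='f': occ=6, LF[16]=C('f')+6=3+6=9
L[17]='f': occ=7, LF[17]=C('f')+7=3+7=10

Answer: 3 11 4 12 13 14 1 2 0 5 6 15 7 16 17 8 9 10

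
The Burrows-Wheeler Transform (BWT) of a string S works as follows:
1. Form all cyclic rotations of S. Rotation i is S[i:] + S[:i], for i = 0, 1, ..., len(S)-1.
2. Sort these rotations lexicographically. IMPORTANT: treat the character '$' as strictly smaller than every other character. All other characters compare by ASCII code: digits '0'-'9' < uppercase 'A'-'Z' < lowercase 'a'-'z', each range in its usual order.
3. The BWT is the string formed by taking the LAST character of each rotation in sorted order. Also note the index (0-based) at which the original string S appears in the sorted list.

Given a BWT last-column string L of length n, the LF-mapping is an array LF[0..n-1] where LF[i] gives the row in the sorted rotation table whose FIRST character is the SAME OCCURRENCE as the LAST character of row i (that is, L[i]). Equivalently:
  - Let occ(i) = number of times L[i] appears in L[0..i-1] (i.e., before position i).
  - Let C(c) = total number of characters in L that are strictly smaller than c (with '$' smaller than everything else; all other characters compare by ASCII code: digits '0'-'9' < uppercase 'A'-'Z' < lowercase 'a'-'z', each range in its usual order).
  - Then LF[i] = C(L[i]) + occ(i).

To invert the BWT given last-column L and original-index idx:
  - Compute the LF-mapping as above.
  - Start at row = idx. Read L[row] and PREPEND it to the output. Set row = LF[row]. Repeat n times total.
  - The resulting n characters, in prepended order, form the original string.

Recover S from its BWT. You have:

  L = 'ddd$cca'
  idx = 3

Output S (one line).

LF mapping: 4 5 6 0 2 3 1
Walk LF starting at row 3, prepending L[row]:
  step 1: row=3, L[3]='$', prepend. Next row=LF[3]=0
  step 2: row=0, L[0]='d', prepend. Next row=LF[0]=4
  step 3: row=4, L[4]='c', prepend. Next row=LF[4]=2
  step 4: row=2, L[2]='d', prepend. Next row=LF[2]=6
  step 5: row=6, L[6]='a', prepend. Next row=LF[6]=1
  step 6: row=1, L[1]='d', prepend. Next row=LF[1]=5
  step 7: row=5, L[5]='c', prepend. Next row=LF[5]=3
Reversed output: cdadcd$

Answer: cdadcd$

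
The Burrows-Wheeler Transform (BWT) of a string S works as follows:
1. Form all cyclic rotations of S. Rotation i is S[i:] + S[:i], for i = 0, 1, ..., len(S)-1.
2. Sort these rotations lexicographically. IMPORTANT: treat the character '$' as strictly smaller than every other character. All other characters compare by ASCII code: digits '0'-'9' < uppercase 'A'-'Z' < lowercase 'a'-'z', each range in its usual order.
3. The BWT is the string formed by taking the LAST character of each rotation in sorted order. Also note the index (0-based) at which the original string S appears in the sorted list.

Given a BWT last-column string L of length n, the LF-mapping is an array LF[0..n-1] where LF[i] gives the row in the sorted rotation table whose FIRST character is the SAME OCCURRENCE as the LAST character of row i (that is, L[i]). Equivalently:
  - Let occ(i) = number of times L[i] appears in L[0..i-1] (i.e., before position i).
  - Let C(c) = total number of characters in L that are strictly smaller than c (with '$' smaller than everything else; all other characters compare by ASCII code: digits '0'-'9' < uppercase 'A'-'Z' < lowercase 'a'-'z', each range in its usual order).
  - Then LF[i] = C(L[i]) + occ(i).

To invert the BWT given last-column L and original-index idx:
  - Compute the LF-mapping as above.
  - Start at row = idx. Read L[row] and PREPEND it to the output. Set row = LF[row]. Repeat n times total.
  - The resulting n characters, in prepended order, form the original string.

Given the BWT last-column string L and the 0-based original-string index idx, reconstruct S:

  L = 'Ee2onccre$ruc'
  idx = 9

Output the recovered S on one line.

LF mapping: 2 6 1 9 8 3 4 10 7 0 11 12 5
Walk LF starting at row 9, prepending L[row]:
  step 1: row=9, L[9]='$', prepend. Next row=LF[9]=0
  step 2: row=0, L[0]='E', prepend. Next row=LF[0]=2
  step 3: row=2, L[2]='2', prepend. Next row=LF[2]=1
  step 4: row=1, L[1]='e', prepend. Next row=LF[1]=6
  step 5: row=6, L[6]='c', prepend. Next row=LF[6]=4
  step 6: row=4, L[4]='n', prepend. Next row=LF[4]=8
  step 7: row=8, L[8]='e', prepend. Next row=LF[8]=7
  step 8: row=7, L[7]='r', prepend. Next row=LF[7]=10
  step 9: row=10, L[10]='r', prepend. Next row=LF[10]=11
  step 10: row=11, L[11]='u', prepend. Next row=LF[11]=12
  step 11: row=12, L[12]='c', prepend. Next row=LF[12]=5
  step 12: row=5, L[5]='c', prepend. Next row=LF[5]=3
  step 13: row=3, L[3]='o', prepend. Next row=LF[3]=9
Reversed output: occurrence2E$

Answer: occurrence2E$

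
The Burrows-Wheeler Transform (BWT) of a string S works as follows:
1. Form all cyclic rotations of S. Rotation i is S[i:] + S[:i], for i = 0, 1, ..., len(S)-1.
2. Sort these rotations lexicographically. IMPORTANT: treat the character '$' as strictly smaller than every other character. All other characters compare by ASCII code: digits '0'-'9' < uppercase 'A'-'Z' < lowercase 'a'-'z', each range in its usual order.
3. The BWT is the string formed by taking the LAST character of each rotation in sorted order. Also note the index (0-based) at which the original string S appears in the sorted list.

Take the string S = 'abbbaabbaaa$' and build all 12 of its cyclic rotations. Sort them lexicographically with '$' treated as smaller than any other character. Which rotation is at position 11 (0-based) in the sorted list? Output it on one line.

Answer: bbbaabbaaa$a

Derivation:
All 12 rotations (rotation i = S[i:]+S[:i]):
  rot[0] = abbbaabbaaa$
  rot[1] = bbbaabbaaa$a
  rot[2] = bbaabbaaa$ab
  rot[3] = baabbaaa$abb
  rot[4] = aabbaaa$abbb
  rot[5] = abbaaa$abbba
  rot[6] = bbaaa$abbbaa
  rot[7] = baaa$abbbaab
  rot[8] = aaa$abbbaabb
  rot[9] = aa$abbbaabba
  rot[10] = a$abbbaabbaa
  rot[11] = $abbbaabbaaa
Sorted (with $ < everything):
  sorted[0] = $abbbaabbaaa
  sorted[1] = a$abbbaabbaa
  sorted[2] = aa$abbbaabba
  sorted[3] = aaa$abbbaabb
  sorted[4] = aabbaaa$abbb
  sorted[5] = abbaaa$abbba
  sorted[6] = abbbaabbaaa$
  sorted[7] = baaa$abbbaab
  sorted[8] = baabbaaa$abb
  sorted[9] = bbaaa$abbbaa
  sorted[10] = bbaabbaaa$ab
  sorted[11] = bbbaabbaaa$a
sorted[11] = bbbaabbaaa$a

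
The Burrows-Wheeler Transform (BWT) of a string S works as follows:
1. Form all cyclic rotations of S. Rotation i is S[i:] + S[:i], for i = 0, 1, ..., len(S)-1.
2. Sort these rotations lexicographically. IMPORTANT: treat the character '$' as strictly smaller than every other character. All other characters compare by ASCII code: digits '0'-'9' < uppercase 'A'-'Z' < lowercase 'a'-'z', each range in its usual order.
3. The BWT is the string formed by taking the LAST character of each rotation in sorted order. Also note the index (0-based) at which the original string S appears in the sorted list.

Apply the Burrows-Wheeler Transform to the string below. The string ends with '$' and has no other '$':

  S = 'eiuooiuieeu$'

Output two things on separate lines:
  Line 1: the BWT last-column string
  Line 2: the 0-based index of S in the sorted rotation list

All 12 rotations (rotation i = S[i:]+S[:i]):
  rot[0] = eiuooiuieeu$
  rot[1] = iuooiuieeu$e
  rot[2] = uooiuieeu$ei
  rot[3] = ooiuieeu$eiu
  rot[4] = oiuieeu$eiuo
  rot[5] = iuieeu$eiuoo
  rot[6] = uieeu$eiuooi
  rot[7] = ieeu$eiuooiu
  rot[8] = eeu$eiuooiui
  rot[9] = eu$eiuooiuie
  rot[10] = u$eiuooiuiee
  rot[11] = $eiuooiuieeu
Sorted (with $ < everything):
  sorted[0] = $eiuooiuieeu  (last char: 'u')
  sorted[1] = eeu$eiuooiui  (last char: 'i')
  sorted[2] = eiuooiuieeu$  (last char: '$')
  sorted[3] = eu$eiuooiuie  (last char: 'e')
  sorted[4] = ieeu$eiuooiu  (last char: 'u')
  sorted[5] = iuieeu$eiuoo  (last char: 'o')
  sorted[6] = iuooiuieeu$e  (last char: 'e')
  sorted[7] = oiuieeu$eiuo  (last char: 'o')
  sorted[8] = ooiuieeu$eiu  (last char: 'u')
  sorted[9] = u$eiuooiuiee  (last char: 'e')
  sorted[10] = uieeu$eiuooi  (last char: 'i')
  sorted[11] = uooiuieeu$ei  (last char: 'i')
Last column: ui$euoeoueii
Original string S is at sorted index 2

Answer: ui$euoeoueii
2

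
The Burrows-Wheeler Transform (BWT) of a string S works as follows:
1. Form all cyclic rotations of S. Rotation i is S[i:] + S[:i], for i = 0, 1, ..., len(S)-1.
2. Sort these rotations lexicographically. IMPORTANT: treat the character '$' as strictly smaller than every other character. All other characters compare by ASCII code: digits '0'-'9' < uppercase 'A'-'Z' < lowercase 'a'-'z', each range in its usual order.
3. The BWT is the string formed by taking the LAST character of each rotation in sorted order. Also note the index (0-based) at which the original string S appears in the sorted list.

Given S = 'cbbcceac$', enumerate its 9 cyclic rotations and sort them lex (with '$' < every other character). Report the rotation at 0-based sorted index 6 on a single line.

All 9 rotations (rotation i = S[i:]+S[:i]):
  rot[0] = cbbcceac$
  rot[1] = bbcceac$c
  rot[2] = bcceac$cb
  rot[3] = cceac$cbb
  rot[4] = ceac$cbbc
  rot[5] = eac$cbbcc
  rot[6] = ac$cbbcce
  rot[7] = c$cbbccea
  rot[8] = $cbbcceac
Sorted (with $ < everything):
  sorted[0] = $cbbcceac
  sorted[1] = ac$cbbcce
  sorted[2] = bbcceac$c
  sorted[3] = bcceac$cb
  sorted[4] = c$cbbccea
  sorted[5] = cbbcceac$
  sorted[6] = cceac$cbb
  sorted[7] = ceac$cbbc
  sorted[8] = eac$cbbcc
sorted[6] = cceac$cbb

Answer: cceac$cbb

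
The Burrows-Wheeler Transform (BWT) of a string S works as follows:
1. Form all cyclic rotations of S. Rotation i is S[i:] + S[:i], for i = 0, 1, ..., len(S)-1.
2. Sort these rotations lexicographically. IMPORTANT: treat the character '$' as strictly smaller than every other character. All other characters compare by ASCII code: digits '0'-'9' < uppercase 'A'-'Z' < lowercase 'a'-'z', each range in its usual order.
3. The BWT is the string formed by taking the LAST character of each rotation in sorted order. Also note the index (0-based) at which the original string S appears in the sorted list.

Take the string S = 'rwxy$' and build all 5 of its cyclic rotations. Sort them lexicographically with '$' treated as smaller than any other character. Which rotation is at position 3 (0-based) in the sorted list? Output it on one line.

Answer: xy$rw

Derivation:
All 5 rotations (rotation i = S[i:]+S[:i]):
  rot[0] = rwxy$
  rot[1] = wxy$r
  rot[2] = xy$rw
  rot[3] = y$rwx
  rot[4] = $rwxy
Sorted (with $ < everything):
  sorted[0] = $rwxy
  sorted[1] = rwxy$
  sorted[2] = wxy$r
  sorted[3] = xy$rw
  sorted[4] = y$rwx
sorted[3] = xy$rw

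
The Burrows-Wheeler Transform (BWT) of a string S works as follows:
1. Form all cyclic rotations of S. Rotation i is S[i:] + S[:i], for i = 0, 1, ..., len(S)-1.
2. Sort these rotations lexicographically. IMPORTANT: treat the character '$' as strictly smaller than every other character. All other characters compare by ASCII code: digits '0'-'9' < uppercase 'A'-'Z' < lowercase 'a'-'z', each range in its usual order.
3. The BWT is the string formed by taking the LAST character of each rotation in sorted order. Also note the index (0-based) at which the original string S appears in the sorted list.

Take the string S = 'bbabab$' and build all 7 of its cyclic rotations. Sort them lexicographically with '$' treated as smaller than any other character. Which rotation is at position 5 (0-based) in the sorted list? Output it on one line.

Answer: babab$b

Derivation:
All 7 rotations (rotation i = S[i:]+S[:i]):
  rot[0] = bbabab$
  rot[1] = babab$b
  rot[2] = abab$bb
  rot[3] = bab$bba
  rot[4] = ab$bbab
  rot[5] = b$bbaba
  rot[6] = $bbabab
Sorted (with $ < everything):
  sorted[0] = $bbabab
  sorted[1] = ab$bbab
  sorted[2] = abab$bb
  sorted[3] = b$bbaba
  sorted[4] = bab$bba
  sorted[5] = babab$b
  sorted[6] = bbabab$
sorted[5] = babab$b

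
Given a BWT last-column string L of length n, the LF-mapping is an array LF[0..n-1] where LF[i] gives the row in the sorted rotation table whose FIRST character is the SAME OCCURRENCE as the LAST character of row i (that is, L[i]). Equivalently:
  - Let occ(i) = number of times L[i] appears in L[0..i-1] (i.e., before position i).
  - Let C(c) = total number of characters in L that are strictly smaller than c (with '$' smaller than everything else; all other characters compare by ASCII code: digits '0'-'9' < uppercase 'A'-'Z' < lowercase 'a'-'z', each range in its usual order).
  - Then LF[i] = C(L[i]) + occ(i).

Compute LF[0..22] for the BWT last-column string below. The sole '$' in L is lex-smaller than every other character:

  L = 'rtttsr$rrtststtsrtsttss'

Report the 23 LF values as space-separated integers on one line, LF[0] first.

Char counts: '$':1, 'r':5, 's':7, 't':10
C (first-col start): C('$')=0, C('r')=1, C('s')=6, C('t')=13
L[0]='r': occ=0, LF[0]=C('r')+0=1+0=1
L[1]='t': occ=0, LF[1]=C('t')+0=13+0=13
L[2]='t': occ=1, LF[2]=C('t')+1=13+1=14
L[3]='t': occ=2, LF[3]=C('t')+2=13+2=15
L[4]='s': occ=0, LF[4]=C('s')+0=6+0=6
L[5]='r': occ=1, LF[5]=C('r')+1=1+1=2
L[6]='$': occ=0, LF[6]=C('$')+0=0+0=0
L[7]='r': occ=2, LF[7]=C('r')+2=1+2=3
L[8]='r': occ=3, LF[8]=C('r')+3=1+3=4
L[9]='t': occ=3, LF[9]=C('t')+3=13+3=16
L[10]='s': occ=1, LF[10]=C('s')+1=6+1=7
L[11]='t': occ=4, LF[11]=C('t')+4=13+4=17
L[12]='s': occ=2, LF[12]=C('s')+2=6+2=8
L[13]='t': occ=5, LF[13]=C('t')+5=13+5=18
L[14]='t': occ=6, LF[14]=C('t')+6=13+6=19
L[15]='s': occ=3, LF[15]=C('s')+3=6+3=9
L[16]='r': occ=4, LF[16]=C('r')+4=1+4=5
L[17]='t': occ=7, LF[17]=C('t')+7=13+7=20
L[18]='s': occ=4, LF[18]=C('s')+4=6+4=10
L[19]='t': occ=8, LF[19]=C('t')+8=13+8=21
L[20]='t': occ=9, LF[20]=C('t')+9=13+9=22
L[21]='s': occ=5, LF[21]=C('s')+5=6+5=11
L[22]='s': occ=6, LF[22]=C('s')+6=6+6=12

Answer: 1 13 14 15 6 2 0 3 4 16 7 17 8 18 19 9 5 20 10 21 22 11 12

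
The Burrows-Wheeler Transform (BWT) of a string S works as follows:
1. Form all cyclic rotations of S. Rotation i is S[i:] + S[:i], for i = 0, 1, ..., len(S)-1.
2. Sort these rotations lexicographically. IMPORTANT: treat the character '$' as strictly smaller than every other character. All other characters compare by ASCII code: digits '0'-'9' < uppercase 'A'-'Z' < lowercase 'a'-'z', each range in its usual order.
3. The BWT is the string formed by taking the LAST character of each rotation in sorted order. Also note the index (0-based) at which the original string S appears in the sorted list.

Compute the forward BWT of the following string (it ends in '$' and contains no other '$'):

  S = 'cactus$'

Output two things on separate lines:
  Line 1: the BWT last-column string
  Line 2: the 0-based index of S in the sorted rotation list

All 7 rotations (rotation i = S[i:]+S[:i]):
  rot[0] = cactus$
  rot[1] = actus$c
  rot[2] = ctus$ca
  rot[3] = tus$cac
  rot[4] = us$cact
  rot[5] = s$cactu
  rot[6] = $cactus
Sorted (with $ < everything):
  sorted[0] = $cactus  (last char: 's')
  sorted[1] = actus$c  (last char: 'c')
  sorted[2] = cactus$  (last char: '$')
  sorted[3] = ctus$ca  (last char: 'a')
  sorted[4] = s$cactu  (last char: 'u')
  sorted[5] = tus$cac  (last char: 'c')
  sorted[6] = us$cact  (last char: 't')
Last column: sc$auct
Original string S is at sorted index 2

Answer: sc$auct
2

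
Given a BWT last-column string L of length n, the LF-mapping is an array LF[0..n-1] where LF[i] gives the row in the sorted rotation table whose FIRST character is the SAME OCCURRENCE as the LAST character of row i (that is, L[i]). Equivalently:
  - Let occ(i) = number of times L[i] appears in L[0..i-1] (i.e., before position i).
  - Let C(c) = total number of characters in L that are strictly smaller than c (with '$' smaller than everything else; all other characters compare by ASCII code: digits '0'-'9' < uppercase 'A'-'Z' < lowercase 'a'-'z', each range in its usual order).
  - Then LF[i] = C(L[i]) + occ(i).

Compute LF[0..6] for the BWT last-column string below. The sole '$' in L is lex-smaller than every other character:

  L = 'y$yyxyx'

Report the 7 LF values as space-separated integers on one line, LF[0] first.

Answer: 3 0 4 5 1 6 2

Derivation:
Char counts: '$':1, 'x':2, 'y':4
C (first-col start): C('$')=0, C('x')=1, C('y')=3
L[0]='y': occ=0, LF[0]=C('y')+0=3+0=3
L[1]='$': occ=0, LF[1]=C('$')+0=0+0=0
L[2]='y': occ=1, LF[2]=C('y')+1=3+1=4
L[3]='y': occ=2, LF[3]=C('y')+2=3+2=5
L[4]='x': occ=0, LF[4]=C('x')+0=1+0=1
L[5]='y': occ=3, LF[5]=C('y')+3=3+3=6
L[6]='x': occ=1, LF[6]=C('x')+1=1+1=2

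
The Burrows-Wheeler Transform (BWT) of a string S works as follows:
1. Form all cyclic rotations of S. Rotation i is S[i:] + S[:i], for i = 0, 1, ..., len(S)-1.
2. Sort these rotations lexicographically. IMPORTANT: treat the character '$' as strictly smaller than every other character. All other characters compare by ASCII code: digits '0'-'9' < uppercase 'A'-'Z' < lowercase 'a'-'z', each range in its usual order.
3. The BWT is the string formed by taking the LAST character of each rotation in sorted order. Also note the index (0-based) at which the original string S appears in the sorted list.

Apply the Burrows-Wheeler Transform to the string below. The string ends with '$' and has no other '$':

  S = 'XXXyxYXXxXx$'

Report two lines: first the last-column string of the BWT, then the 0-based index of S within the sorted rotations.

Answer: x$YXxXXxXXyX
1

Derivation:
All 12 rotations (rotation i = S[i:]+S[:i]):
  rot[0] = XXXyxYXXxXx$
  rot[1] = XXyxYXXxXx$X
  rot[2] = XyxYXXxXx$XX
  rot[3] = yxYXXxXx$XXX
  rot[4] = xYXXxXx$XXXy
  rot[5] = YXXxXx$XXXyx
  rot[6] = XXxXx$XXXyxY
  rot[7] = XxXx$XXXyxYX
  rot[8] = xXx$XXXyxYXX
  rot[9] = Xx$XXXyxYXXx
  rot[10] = x$XXXyxYXXxX
  rot[11] = $XXXyxYXXxXx
Sorted (with $ < everything):
  sorted[0] = $XXXyxYXXxXx  (last char: 'x')
  sorted[1] = XXXyxYXXxXx$  (last char: '$')
  sorted[2] = XXxXx$XXXyxY  (last char: 'Y')
  sorted[3] = XXyxYXXxXx$X  (last char: 'X')
  sorted[4] = Xx$XXXyxYXXx  (last char: 'x')
  sorted[5] = XxXx$XXXyxYX  (last char: 'X')
  sorted[6] = XyxYXXxXx$XX  (last char: 'X')
  sorted[7] = YXXxXx$XXXyx  (last char: 'x')
  sorted[8] = x$XXXyxYXXxX  (last char: 'X')
  sorted[9] = xXx$XXXyxYXX  (last char: 'X')
  sorted[10] = xYXXxXx$XXXy  (last char: 'y')
  sorted[11] = yxYXXxXx$XXX  (last char: 'X')
Last column: x$YXxXXxXXyX
Original string S is at sorted index 1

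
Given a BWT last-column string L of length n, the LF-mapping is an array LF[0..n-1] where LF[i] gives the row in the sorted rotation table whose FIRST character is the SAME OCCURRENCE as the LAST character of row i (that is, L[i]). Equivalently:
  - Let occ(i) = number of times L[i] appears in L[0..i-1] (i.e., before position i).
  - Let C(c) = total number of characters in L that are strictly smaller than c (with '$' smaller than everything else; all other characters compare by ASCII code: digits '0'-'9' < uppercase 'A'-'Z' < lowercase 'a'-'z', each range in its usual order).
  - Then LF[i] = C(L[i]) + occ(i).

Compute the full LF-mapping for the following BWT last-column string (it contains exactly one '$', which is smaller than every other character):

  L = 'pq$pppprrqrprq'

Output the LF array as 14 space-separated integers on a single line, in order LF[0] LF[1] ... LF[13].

Char counts: '$':1, 'p':6, 'q':3, 'r':4
C (first-col start): C('$')=0, C('p')=1, C('q')=7, C('r')=10
L[0]='p': occ=0, LF[0]=C('p')+0=1+0=1
L[1]='q': occ=0, LF[1]=C('q')+0=7+0=7
L[2]='$': occ=0, LF[2]=C('$')+0=0+0=0
L[3]='p': occ=1, LF[3]=C('p')+1=1+1=2
L[4]='p': occ=2, LF[4]=C('p')+2=1+2=3
L[5]='p': occ=3, LF[5]=C('p')+3=1+3=4
L[6]='p': occ=4, LF[6]=C('p')+4=1+4=5
L[7]='r': occ=0, LF[7]=C('r')+0=10+0=10
L[8]='r': occ=1, LF[8]=C('r')+1=10+1=11
L[9]='q': occ=1, LF[9]=C('q')+1=7+1=8
L[10]='r': occ=2, LF[10]=C('r')+2=10+2=12
L[11]='p': occ=5, LF[11]=C('p')+5=1+5=6
L[12]='r': occ=3, LF[12]=C('r')+3=10+3=13
L[13]='q': occ=2, LF[13]=C('q')+2=7+2=9

Answer: 1 7 0 2 3 4 5 10 11 8 12 6 13 9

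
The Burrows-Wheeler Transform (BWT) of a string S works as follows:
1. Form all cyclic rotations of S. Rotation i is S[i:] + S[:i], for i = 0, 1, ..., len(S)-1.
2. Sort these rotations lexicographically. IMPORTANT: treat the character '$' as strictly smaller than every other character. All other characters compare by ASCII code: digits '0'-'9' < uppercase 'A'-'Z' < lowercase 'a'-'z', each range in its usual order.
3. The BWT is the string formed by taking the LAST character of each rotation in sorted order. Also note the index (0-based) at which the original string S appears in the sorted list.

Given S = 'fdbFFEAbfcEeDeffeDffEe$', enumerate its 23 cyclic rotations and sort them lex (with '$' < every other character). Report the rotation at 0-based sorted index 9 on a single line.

Answer: bFFEAbfcEeDeffeDffEe$fd

Derivation:
All 23 rotations (rotation i = S[i:]+S[:i]):
  rot[0] = fdbFFEAbfcEeDeffeDffEe$
  rot[1] = dbFFEAbfcEeDeffeDffEe$f
  rot[2] = bFFEAbfcEeDeffeDffEe$fd
  rot[3] = FFEAbfcEeDeffeDffEe$fdb
  rot[4] = FEAbfcEeDeffeDffEe$fdbF
  rot[5] = EAbfcEeDeffeDffEe$fdbFF
  rot[6] = AbfcEeDeffeDffEe$fdbFFE
  rot[7] = bfcEeDeffeDffEe$fdbFFEA
  rot[8] = fcEeDeffeDffEe$fdbFFEAb
  rot[9] = cEeDeffeDffEe$fdbFFEAbf
  rot[10] = EeDeffeDffEe$fdbFFEAbfc
  rot[11] = eDeffeDffEe$fdbFFEAbfcE
  rot[12] = DeffeDffEe$fdbFFEAbfcEe
  rot[13] = effeDffEe$fdbFFEAbfcEeD
  rot[14] = ffeDffEe$fdbFFEAbfcEeDe
  rot[15] = feDffEe$fdbFFEAbfcEeDef
  rot[16] = eDffEe$fdbFFEAbfcEeDeff
  rot[17] = DffEe$fdbFFEAbfcEeDeffe
  rot[18] = ffEe$fdbFFEAbfcEeDeffeD
  rot[19] = fEe$fdbFFEAbfcEeDeffeDf
  rot[20] = Ee$fdbFFEAbfcEeDeffeDff
  rot[21] = e$fdbFFEAbfcEeDeffeDffE
  rot[22] = $fdbFFEAbfcEeDeffeDffEe
Sorted (with $ < everything):
  sorted[0] = $fdbFFEAbfcEeDeffeDffEe
  sorted[1] = AbfcEeDeffeDffEe$fdbFFE
  sorted[2] = DeffeDffEe$fdbFFEAbfcEe
  sorted[3] = DffEe$fdbFFEAbfcEeDeffe
  sorted[4] = EAbfcEeDeffeDffEe$fdbFF
  sorted[5] = Ee$fdbFFEAbfcEeDeffeDff
  sorted[6] = EeDeffeDffEe$fdbFFEAbfc
  sorted[7] = FEAbfcEeDeffeDffEe$fdbF
  sorted[8] = FFEAbfcEeDeffeDffEe$fdb
  sorted[9] = bFFEAbfcEeDeffeDffEe$fd
  sorted[10] = bfcEeDeffeDffEe$fdbFFEA
  sorted[11] = cEeDeffeDffEe$fdbFFEAbf
  sorted[12] = dbFFEAbfcEeDeffeDffEe$f
  sorted[13] = e$fdbFFEAbfcEeDeffeDffE
  sorted[14] = eDeffeDffEe$fdbFFEAbfcE
  sorted[15] = eDffEe$fdbFFEAbfcEeDeff
  sorted[16] = effeDffEe$fdbFFEAbfcEeD
  sorted[17] = fEe$fdbFFEAbfcEeDeffeDf
  sorted[18] = fcEeDeffeDffEe$fdbFFEAb
  sorted[19] = fdbFFEAbfcEeDeffeDffEe$
  sorted[20] = feDffEe$fdbFFEAbfcEeDef
  sorted[21] = ffEe$fdbFFEAbfcEeDeffeD
  sorted[22] = ffeDffEe$fdbFFEAbfcEeDe
sorted[9] = bFFEAbfcEeDeffeDffEe$fd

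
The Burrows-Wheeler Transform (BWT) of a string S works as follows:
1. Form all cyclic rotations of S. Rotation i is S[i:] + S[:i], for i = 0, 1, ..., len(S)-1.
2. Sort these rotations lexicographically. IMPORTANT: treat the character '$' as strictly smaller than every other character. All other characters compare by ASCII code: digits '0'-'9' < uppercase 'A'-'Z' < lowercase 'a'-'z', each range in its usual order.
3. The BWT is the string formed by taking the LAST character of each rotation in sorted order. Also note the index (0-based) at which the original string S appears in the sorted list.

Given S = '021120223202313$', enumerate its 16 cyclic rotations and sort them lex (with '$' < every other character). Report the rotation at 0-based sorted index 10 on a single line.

All 16 rotations (rotation i = S[i:]+S[:i]):
  rot[0] = 021120223202313$
  rot[1] = 21120223202313$0
  rot[2] = 1120223202313$02
  rot[3] = 120223202313$021
  rot[4] = 20223202313$0211
  rot[5] = 0223202313$02112
  rot[6] = 223202313$021120
  rot[7] = 23202313$0211202
  rot[8] = 3202313$02112022
  rot[9] = 202313$021120223
  rot[10] = 02313$0211202232
  rot[11] = 2313$02112022320
  rot[12] = 313$021120223202
  rot[13] = 13$0211202232023
  rot[14] = 3$02112022320231
  rot[15] = $021120223202313
Sorted (with $ < everything):
  sorted[0] = $021120223202313
  sorted[1] = 021120223202313$
  sorted[2] = 0223202313$02112
  sorted[3] = 02313$0211202232
  sorted[4] = 1120223202313$02
  sorted[5] = 120223202313$021
  sorted[6] = 13$0211202232023
  sorted[7] = 20223202313$0211
  sorted[8] = 202313$021120223
  sorted[9] = 21120223202313$0
  sorted[10] = 223202313$021120
  sorted[11] = 2313$02112022320
  sorted[12] = 23202313$0211202
  sorted[13] = 3$02112022320231
  sorted[14] = 313$021120223202
  sorted[15] = 3202313$02112022
sorted[10] = 223202313$021120

Answer: 223202313$021120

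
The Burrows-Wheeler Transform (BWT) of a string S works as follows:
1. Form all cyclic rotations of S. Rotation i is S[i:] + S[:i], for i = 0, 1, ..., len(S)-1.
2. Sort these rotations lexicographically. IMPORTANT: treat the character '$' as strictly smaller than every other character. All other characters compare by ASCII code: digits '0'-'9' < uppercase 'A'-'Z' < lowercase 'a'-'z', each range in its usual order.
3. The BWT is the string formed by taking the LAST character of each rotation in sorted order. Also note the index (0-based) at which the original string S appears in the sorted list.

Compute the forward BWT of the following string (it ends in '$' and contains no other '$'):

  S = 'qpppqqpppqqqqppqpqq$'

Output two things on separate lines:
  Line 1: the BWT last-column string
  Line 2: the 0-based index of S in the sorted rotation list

Answer: qqqqpppqppq$qqpppqqp
11

Derivation:
All 20 rotations (rotation i = S[i:]+S[:i]):
  rot[0] = qpppqqpppqqqqppqpqq$
  rot[1] = pppqqpppqqqqppqpqq$q
  rot[2] = ppqqpppqqqqppqpqq$qp
  rot[3] = pqqpppqqqqppqpqq$qpp
  rot[4] = qqpppqqqqppqpqq$qppp
  rot[5] = qpppqqqqppqpqq$qpppq
  rot[6] = pppqqqqppqpqq$qpppqq
  rot[7] = ppqqqqppqpqq$qpppqqp
  rot[8] = pqqqqppqpqq$qpppqqpp
  rot[9] = qqqqppqpqq$qpppqqppp
  rot[10] = qqqppqpqq$qpppqqpppq
  rot[11] = qqppqpqq$qpppqqpppqq
  rot[12] = qppqpqq$qpppqqpppqqq
  rot[13] = ppqpqq$qpppqqpppqqqq
  rot[14] = pqpqq$qpppqqpppqqqqp
  rot[15] = qpqq$qpppqqpppqqqqpp
  rot[16] = pqq$qpppqqpppqqqqppq
  rot[17] = qq$qpppqqpppqqqqppqp
  rot[18] = q$qpppqqpppqqqqppqpq
  rot[19] = $qpppqqpppqqqqppqpqq
Sorted (with $ < everything):
  sorted[0] = $qpppqqpppqqqqppqpqq  (last char: 'q')
  sorted[1] = pppqqpppqqqqppqpqq$q  (last char: 'q')
  sorted[2] = pppqqqqppqpqq$qpppqq  (last char: 'q')
  sorted[3] = ppqpqq$qpppqqpppqqqq  (last char: 'q')
  sorted[4] = ppqqpppqqqqppqpqq$qp  (last char: 'p')
  sorted[5] = ppqqqqppqpqq$qpppqqp  (last char: 'p')
  sorted[6] = pqpqq$qpppqqpppqqqqp  (last char: 'p')
  sorted[7] = pqq$qpppqqpppqqqqppq  (last char: 'q')
  sorted[8] = pqqpppqqqqppqpqq$qpp  (last char: 'p')
  sorted[9] = pqqqqppqpqq$qpppqqpp  (last char: 'p')
  sorted[10] = q$qpppqqpppqqqqppqpq  (last char: 'q')
  sorted[11] = qpppqqpppqqqqppqpqq$  (last char: '$')
  sorted[12] = qpppqqqqppqpqq$qpppq  (last char: 'q')
  sorted[13] = qppqpqq$qpppqqpppqqq  (last char: 'q')
  sorted[14] = qpqq$qpppqqpppqqqqpp  (last char: 'p')
  sorted[15] = qq$qpppqqpppqqqqppqp  (last char: 'p')
  sorted[16] = qqpppqqqqppqpqq$qppp  (last char: 'p')
  sorted[17] = qqppqpqq$qpppqqpppqq  (last char: 'q')
  sorted[18] = qqqppqpqq$qpppqqpppq  (last char: 'q')
  sorted[19] = qqqqppqpqq$qpppqqppp  (last char: 'p')
Last column: qqqqpppqppq$qqpppqqp
Original string S is at sorted index 11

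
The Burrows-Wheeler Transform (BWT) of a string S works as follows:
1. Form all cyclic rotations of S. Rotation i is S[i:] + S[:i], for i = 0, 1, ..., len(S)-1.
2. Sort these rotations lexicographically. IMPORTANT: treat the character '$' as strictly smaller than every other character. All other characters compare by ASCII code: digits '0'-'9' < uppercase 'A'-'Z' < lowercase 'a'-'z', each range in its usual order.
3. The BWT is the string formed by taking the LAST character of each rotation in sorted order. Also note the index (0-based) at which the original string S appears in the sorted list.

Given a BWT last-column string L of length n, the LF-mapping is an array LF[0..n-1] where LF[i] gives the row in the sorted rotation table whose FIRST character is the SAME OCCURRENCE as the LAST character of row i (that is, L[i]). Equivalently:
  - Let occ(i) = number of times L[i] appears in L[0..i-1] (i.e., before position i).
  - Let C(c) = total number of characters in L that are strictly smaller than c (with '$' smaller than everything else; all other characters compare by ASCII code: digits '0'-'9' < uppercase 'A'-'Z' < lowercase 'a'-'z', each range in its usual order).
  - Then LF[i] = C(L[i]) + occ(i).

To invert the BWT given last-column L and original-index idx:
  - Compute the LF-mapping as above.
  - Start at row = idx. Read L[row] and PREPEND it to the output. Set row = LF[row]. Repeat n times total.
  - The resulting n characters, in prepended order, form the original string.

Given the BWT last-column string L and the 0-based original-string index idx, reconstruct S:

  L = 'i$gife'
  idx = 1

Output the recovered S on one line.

LF mapping: 4 0 3 5 2 1
Walk LF starting at row 1, prepending L[row]:
  step 1: row=1, L[1]='$', prepend. Next row=LF[1]=0
  step 2: row=0, L[0]='i', prepend. Next row=LF[0]=4
  step 3: row=4, L[4]='f', prepend. Next row=LF[4]=2
  step 4: row=2, L[2]='g', prepend. Next row=LF[2]=3
  step 5: row=3, L[3]='i', prepend. Next row=LF[3]=5
  step 6: row=5, L[5]='e', prepend. Next row=LF[5]=1
Reversed output: eigfi$

Answer: eigfi$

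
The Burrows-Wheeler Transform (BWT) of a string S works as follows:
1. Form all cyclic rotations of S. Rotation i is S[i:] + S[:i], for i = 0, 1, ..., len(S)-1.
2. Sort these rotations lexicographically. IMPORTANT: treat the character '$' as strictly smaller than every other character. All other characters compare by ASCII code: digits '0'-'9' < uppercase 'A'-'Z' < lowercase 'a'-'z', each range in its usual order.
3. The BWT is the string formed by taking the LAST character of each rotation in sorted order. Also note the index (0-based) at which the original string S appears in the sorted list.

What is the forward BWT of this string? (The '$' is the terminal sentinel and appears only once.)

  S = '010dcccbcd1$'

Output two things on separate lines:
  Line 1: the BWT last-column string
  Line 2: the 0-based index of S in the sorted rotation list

Answer: 1$1d0cccdbc0
1

Derivation:
All 12 rotations (rotation i = S[i:]+S[:i]):
  rot[0] = 010dcccbcd1$
  rot[1] = 10dcccbcd1$0
  rot[2] = 0dcccbcd1$01
  rot[3] = dcccbcd1$010
  rot[4] = cccbcd1$010d
  rot[5] = ccbcd1$010dc
  rot[6] = cbcd1$010dcc
  rot[7] = bcd1$010dccc
  rot[8] = cd1$010dcccb
  rot[9] = d1$010dcccbc
  rot[10] = 1$010dcccbcd
  rot[11] = $010dcccbcd1
Sorted (with $ < everything):
  sorted[0] = $010dcccbcd1  (last char: '1')
  sorted[1] = 010dcccbcd1$  (last char: '$')
  sorted[2] = 0dcccbcd1$01  (last char: '1')
  sorted[3] = 1$010dcccbcd  (last char: 'd')
  sorted[4] = 10dcccbcd1$0  (last char: '0')
  sorted[5] = bcd1$010dccc  (last char: 'c')
  sorted[6] = cbcd1$010dcc  (last char: 'c')
  sorted[7] = ccbcd1$010dc  (last char: 'c')
  sorted[8] = cccbcd1$010d  (last char: 'd')
  sorted[9] = cd1$010dcccb  (last char: 'b')
  sorted[10] = d1$010dcccbc  (last char: 'c')
  sorted[11] = dcccbcd1$010  (last char: '0')
Last column: 1$1d0cccdbc0
Original string S is at sorted index 1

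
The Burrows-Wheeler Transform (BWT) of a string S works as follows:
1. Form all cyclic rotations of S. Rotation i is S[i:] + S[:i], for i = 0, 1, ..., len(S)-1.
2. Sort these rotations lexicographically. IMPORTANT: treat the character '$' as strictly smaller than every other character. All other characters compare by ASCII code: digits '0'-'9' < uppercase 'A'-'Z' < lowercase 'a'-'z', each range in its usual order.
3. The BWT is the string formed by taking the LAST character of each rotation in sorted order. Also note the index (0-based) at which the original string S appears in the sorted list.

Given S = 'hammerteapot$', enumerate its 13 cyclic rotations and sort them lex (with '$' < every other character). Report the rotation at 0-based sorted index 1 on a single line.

All 13 rotations (rotation i = S[i:]+S[:i]):
  rot[0] = hammerteapot$
  rot[1] = ammerteapot$h
  rot[2] = mmerteapot$ha
  rot[3] = merteapot$ham
  rot[4] = erteapot$hamm
  rot[5] = rteapot$hamme
  rot[6] = teapot$hammer
  rot[7] = eapot$hammert
  rot[8] = apot$hammerte
  rot[9] = pot$hammertea
  rot[10] = ot$hammerteap
  rot[11] = t$hammerteapo
  rot[12] = $hammerteapot
Sorted (with $ < everything):
  sorted[0] = $hammerteapot
  sorted[1] = ammerteapot$h
  sorted[2] = apot$hammerte
  sorted[3] = eapot$hammert
  sorted[4] = erteapot$hamm
  sorted[5] = hammerteapot$
  sorted[6] = merteapot$ham
  sorted[7] = mmerteapot$ha
  sorted[8] = ot$hammerteap
  sorted[9] = pot$hammertea
  sorted[10] = rteapot$hamme
  sorted[11] = t$hammerteapo
  sorted[12] = teapot$hammer
sorted[1] = ammerteapot$h

Answer: ammerteapot$h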